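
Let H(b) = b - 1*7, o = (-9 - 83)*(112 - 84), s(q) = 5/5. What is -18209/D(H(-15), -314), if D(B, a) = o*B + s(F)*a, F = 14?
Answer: -18209/56358 ≈ -0.32310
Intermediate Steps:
s(q) = 1 (s(q) = 5*(⅕) = 1)
o = -2576 (o = -92*28 = -2576)
H(b) = -7 + b (H(b) = b - 7 = -7 + b)
D(B, a) = a - 2576*B (D(B, a) = -2576*B + 1*a = -2576*B + a = a - 2576*B)
-18209/D(H(-15), -314) = -18209/(-314 - 2576*(-7 - 15)) = -18209/(-314 - 2576*(-22)) = -18209/(-314 + 56672) = -18209/56358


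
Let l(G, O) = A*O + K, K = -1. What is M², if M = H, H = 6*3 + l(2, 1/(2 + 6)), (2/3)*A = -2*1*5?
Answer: 14641/64 ≈ 228.77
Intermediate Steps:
A = -15 (A = 3*(-2*1*5)/2 = 3*(-2*5)/2 = (3/2)*(-10) = -15)
l(G, O) = -1 - 15*O (l(G, O) = -15*O - 1 = -1 - 15*O)
H = 121/8 (H = 6*3 + (-1 - 15/(2 + 6)) = 18 + (-1 - 15/8) = 18 - 23/8 = 121/8 ≈ 15.125)
M = 121/8 ≈ 15.125
M² = (121/8)² = 14641/64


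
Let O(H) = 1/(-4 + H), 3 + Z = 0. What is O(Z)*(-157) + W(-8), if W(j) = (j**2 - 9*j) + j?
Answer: 1053/7 ≈ 150.43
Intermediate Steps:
Z = -3 (Z = -3 + 0 = -3)
W(j) = j**2 - 8*j
O(Z)*(-157) + W(-8) = -157/(-4 - 3) - 8*(-8 - 8) = -157/(-7) - 8*(-16) = -1/7*(-157) + 128 = 157/7 + 128 = 1053/7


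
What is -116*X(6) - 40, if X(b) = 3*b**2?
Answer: -12568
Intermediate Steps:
-116*X(6) - 40 = -348*6**2 - 40 = -348*36 - 40 = -116*108 - 40 = -12528 - 40 = -12568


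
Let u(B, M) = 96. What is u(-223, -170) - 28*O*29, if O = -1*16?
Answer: 13088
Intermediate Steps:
O = -16
u(-223, -170) - 28*O*29 = 96 - 28*(-16)*29 = 96 + 448*29 = 96 + 12992 = 13088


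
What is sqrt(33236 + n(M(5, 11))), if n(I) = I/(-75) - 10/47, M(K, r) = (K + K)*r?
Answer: 2*sqrt(4129572045)/705 ≈ 182.30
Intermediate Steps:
M(K, r) = 2*K*r (M(K, r) = (2*K)*r = 2*K*r)
n(I) = -10/47 - I/75 (n(I) = I*(-1/75) - 10*1/47 = -I/75 - 10/47 = -10/47 - I/75)
sqrt(33236 + n(M(5, 11))) = sqrt(33236 + (-10/47 - 2*5*11/75)) = sqrt(33236 + (-10/47 - 1/75*110)) = sqrt(33236 + (-10/47 - 22/15)) = sqrt(33236 - 1184/705) = sqrt(23430196/705) = 2*sqrt(4129572045)/705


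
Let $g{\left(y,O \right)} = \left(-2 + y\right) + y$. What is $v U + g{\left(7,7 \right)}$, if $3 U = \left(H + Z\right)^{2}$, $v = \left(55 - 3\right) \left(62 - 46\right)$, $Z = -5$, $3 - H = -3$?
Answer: $\frac{868}{3} \approx 289.33$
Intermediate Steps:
$H = 6$ ($H = 3 - -3 = 3 + 3 = 6$)
$g{\left(y,O \right)} = -2 + 2 y$
$v = 832$ ($v = 52 \cdot 16 = 832$)
$U = \frac{1}{3}$ ($U = \frac{\left(6 - 5\right)^{2}}{3} = \frac{1^{2}}{3} = \frac{1}{3} \cdot 1 = \frac{1}{3} \approx 0.33333$)
$v U + g{\left(7,7 \right)} = 832 \cdot \frac{1}{3} + \left(-2 + 2 \cdot 7\right) = \frac{832}{3} + \left(-2 + 14\right) = \frac{832}{3} + 12 = \frac{868}{3}$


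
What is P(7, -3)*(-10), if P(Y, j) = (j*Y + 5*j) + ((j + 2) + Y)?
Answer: 300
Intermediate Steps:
P(Y, j) = 2 + Y + 6*j + Y*j (P(Y, j) = (Y*j + 5*j) + ((2 + j) + Y) = (5*j + Y*j) + (2 + Y + j) = 2 + Y + 6*j + Y*j)
P(7, -3)*(-10) = (2 + 7 + 6*(-3) + 7*(-3))*(-10) = (2 + 7 - 18 - 21)*(-10) = -30*(-10) = 300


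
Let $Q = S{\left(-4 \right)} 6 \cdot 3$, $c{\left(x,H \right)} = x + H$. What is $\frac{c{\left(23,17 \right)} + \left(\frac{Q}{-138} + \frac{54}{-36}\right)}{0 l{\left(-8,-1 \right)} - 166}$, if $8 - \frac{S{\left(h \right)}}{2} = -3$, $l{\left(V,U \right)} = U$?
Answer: $- \frac{1639}{7636} \approx -0.21464$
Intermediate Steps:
$c{\left(x,H \right)} = H + x$
$S{\left(h \right)} = 22$ ($S{\left(h \right)} = 16 - -6 = 16 + 6 = 22$)
$Q = 396$ ($Q = 22 \cdot 6 \cdot 3 = 132 \cdot 3 = 396$)
$\frac{c{\left(23,17 \right)} + \left(\frac{Q}{-138} + \frac{54}{-36}\right)}{0 l{\left(-8,-1 \right)} - 166} = \frac{\left(17 + 23\right) + \left(\frac{396}{-138} + \frac{54}{-36}\right)}{0 \left(-1\right) - 166} = \frac{40 + \left(396 \left(- \frac{1}{138}\right) + 54 \left(- \frac{1}{36}\right)\right)}{0 - 166} = \frac{40 - \frac{201}{46}}{-166} = \left(40 - \frac{201}{46}\right) \left(- \frac{1}{166}\right) = \frac{1639}{46} \left(- \frac{1}{166}\right) = - \frac{1639}{7636}$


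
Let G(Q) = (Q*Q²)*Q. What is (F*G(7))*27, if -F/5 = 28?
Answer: -9075780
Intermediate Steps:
F = -140 (F = -5*28 = -140)
G(Q) = Q⁴ (G(Q) = Q³*Q = Q⁴)
(F*G(7))*27 = -140*7⁴*27 = -140*2401*27 = -336140*27 = -9075780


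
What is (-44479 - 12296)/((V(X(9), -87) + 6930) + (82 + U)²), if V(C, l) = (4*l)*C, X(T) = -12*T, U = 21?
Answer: -56775/55123 ≈ -1.0300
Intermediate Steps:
V(C, l) = 4*C*l
(-44479 - 12296)/((V(X(9), -87) + 6930) + (82 + U)²) = (-44479 - 12296)/((4*(-12*9)*(-87) + 6930) + (82 + 21)²) = -56775/((4*(-108)*(-87) + 6930) + 103²) = -56775/((37584 + 6930) + 10609) = -56775/(44514 + 10609) = -56775/55123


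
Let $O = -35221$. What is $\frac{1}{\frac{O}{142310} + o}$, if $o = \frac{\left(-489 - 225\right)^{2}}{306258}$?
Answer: $\frac{7263929330}{10293725957} \approx 0.70567$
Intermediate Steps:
$o = \frac{84966}{51043}$ ($o = \left(-714\right)^{2} \cdot \frac{1}{306258} = 509796 \cdot \frac{1}{306258} = \frac{84966}{51043} \approx 1.6646$)
$\frac{1}{\frac{O}{142310} + o} = \frac{1}{- \frac{35221}{142310} + \frac{84966}{51043}} = \frac{1}{\frac{10293725957}{7263929330}} = \frac{7263929330}{10293725957}$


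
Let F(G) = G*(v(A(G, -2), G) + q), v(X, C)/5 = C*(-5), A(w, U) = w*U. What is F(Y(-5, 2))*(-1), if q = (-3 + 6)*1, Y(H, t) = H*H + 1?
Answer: 16822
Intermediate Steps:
Y(H, t) = 1 + H**2 (Y(H, t) = H**2 + 1 = 1 + H**2)
A(w, U) = U*w
v(X, C) = -25*C (v(X, C) = 5*(C*(-5)) = 5*(-5*C) = -25*C)
q = 3 (q = 3*1 = 3)
F(G) = G*(3 - 25*G) (F(G) = G*(-25*G + 3) = G*(3 - 25*G))
F(Y(-5, 2))*(-1) = ((1 + (-5)**2)*(3 - 25*(1 + (-5)**2)))*(-1) = ((1 + 25)*(3 - 25*(1 + 25)))*(-1) = (26*(3 - 25*26))*(-1) = (26*(3 - 650))*(-1) = (26*(-647))*(-1) = -16822*(-1) = 16822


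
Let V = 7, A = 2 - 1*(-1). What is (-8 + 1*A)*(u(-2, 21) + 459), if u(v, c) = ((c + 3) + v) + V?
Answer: -2440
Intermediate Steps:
A = 3 (A = 2 + 1 = 3)
u(v, c) = 10 + c + v (u(v, c) = ((c + 3) + v) + 7 = ((3 + c) + v) + 7 = (3 + c + v) + 7 = 10 + c + v)
(-8 + 1*A)*(u(-2, 21) + 459) = (-8 + 1*3)*((10 + 21 - 2) + 459) = (-8 + 3)*(29 + 459) = -5*488 = -2440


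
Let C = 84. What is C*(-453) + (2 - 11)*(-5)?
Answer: -38007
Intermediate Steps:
C*(-453) + (2 - 11)*(-5) = 84*(-453) + (2 - 11)*(-5) = -38052 - 9*(-5) = -38052 + 45 = -38007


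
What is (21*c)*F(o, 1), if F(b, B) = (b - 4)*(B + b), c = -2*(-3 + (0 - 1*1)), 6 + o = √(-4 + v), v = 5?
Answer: 6048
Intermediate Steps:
o = -5 (o = -6 + √(-4 + 5) = -6 + √1 = -6 + 1 = -5)
c = 8 (c = -2*(-3 + (0 - 1)) = -2*(-3 - 1) = -2*(-4) = 8)
F(b, B) = (-4 + b)*(B + b)
(21*c)*F(o, 1) = (21*8)*((-5)² - 4*1 - 4*(-5) + 1*(-5)) = 168*(25 - 4 + 20 - 5) = 168*36 = 6048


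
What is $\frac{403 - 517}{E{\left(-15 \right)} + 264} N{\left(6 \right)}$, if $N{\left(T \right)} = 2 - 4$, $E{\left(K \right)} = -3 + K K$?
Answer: $\frac{38}{81} \approx 0.46914$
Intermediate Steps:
$E{\left(K \right)} = -3 + K^{2}$
$N{\left(T \right)} = -2$ ($N{\left(T \right)} = 2 - 4 = -2$)
$\frac{403 - 517}{E{\left(-15 \right)} + 264} N{\left(6 \right)} = \frac{403 - 517}{\left(-3 + \left(-15\right)^{2}\right) + 264} \left(-2\right) = - \frac{114}{\left(-3 + 225\right) + 264} \left(-2\right) = - \frac{114}{222 + 264} \left(-2\right) = - \frac{114}{486} \left(-2\right) = \left(-114\right) \frac{1}{486} \left(-2\right) = \left(- \frac{19}{81}\right) \left(-2\right) = \frac{38}{81}$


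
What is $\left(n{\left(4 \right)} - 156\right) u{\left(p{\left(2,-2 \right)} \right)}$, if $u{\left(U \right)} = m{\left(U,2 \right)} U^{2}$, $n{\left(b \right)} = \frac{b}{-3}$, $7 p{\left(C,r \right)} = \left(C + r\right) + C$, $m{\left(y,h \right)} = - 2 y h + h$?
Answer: $- \frac{3776}{343} \approx -11.009$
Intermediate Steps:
$m{\left(y,h \right)} = h - 2 h y$ ($m{\left(y,h \right)} = - 2 h y + h = h - 2 h y$)
$p{\left(C,r \right)} = \frac{r}{7} + \frac{2 C}{7}$ ($p{\left(C,r \right)} = \frac{\left(C + r\right) + C}{7} = \frac{r + 2 C}{7} = \frac{r}{7} + \frac{2 C}{7}$)
$n{\left(b \right)} = - \frac{b}{3}$ ($n{\left(b \right)} = b \left(- \frac{1}{3}\right) = - \frac{b}{3}$)
$u{\left(U \right)} = U^{2} \left(2 - 4 U\right)$ ($u{\left(U \right)} = 2 \left(1 - 2 U\right) U^{2} = \left(2 - 4 U\right) U^{2} = U^{2} \left(2 - 4 U\right)$)
$\left(n{\left(4 \right)} - 156\right) u{\left(p{\left(2,-2 \right)} \right)} = \left(\left(- \frac{1}{3}\right) 4 - 156\right) \left(\frac{1}{7} \left(-2\right) + \frac{2}{7} \cdot 2\right)^{2} \left(2 - 4 \left(\frac{1}{7} \left(-2\right) + \frac{2}{7} \cdot 2\right)\right) = \left(- \frac{4}{3} - 156\right) \left(- \frac{2}{7} + \frac{4}{7}\right)^{2} \left(2 - 4 \left(- \frac{2}{7} + \frac{4}{7}\right)\right) = - \frac{472 \left(\frac{2}{7}\right)^{2} \left(2 - \frac{8}{7}\right)}{3} = - \frac{472 \frac{4 \left(2 - \frac{8}{7}\right)}{49}}{3} = - \frac{472 \cdot \frac{4}{49} \cdot \frac{6}{7}}{3} = \left(- \frac{472}{3}\right) \frac{24}{343} = - \frac{3776}{343}$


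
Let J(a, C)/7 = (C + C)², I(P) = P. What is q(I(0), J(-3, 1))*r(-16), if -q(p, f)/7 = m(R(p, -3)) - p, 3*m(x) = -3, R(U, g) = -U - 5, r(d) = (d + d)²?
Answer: 7168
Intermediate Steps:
r(d) = 4*d² (r(d) = (2*d)² = 4*d²)
R(U, g) = -5 - U
J(a, C) = 28*C² (J(a, C) = 7*(C + C)² = 7*(2*C)² = 7*(4*C²) = 28*C²)
m(x) = -1 (m(x) = (⅓)*(-3) = -1)
q(p, f) = 7 + 7*p (q(p, f) = -7*(-1 - p) = 7 + 7*p)
q(I(0), J(-3, 1))*r(-16) = (7 + 7*0)*(4*(-16)²) = (7 + 0)*(4*256) = 7*1024 = 7168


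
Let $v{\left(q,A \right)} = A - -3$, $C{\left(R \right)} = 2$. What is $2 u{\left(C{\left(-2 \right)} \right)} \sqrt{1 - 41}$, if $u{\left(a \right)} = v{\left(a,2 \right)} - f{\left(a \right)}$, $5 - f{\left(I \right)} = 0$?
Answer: $0$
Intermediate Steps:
$v{\left(q,A \right)} = 3 + A$ ($v{\left(q,A \right)} = A + 3 = 3 + A$)
$f{\left(I \right)} = 5$ ($f{\left(I \right)} = 5 - 0 = 5 + 0 = 5$)
$u{\left(a \right)} = 0$ ($u{\left(a \right)} = \left(3 + 2\right) - 5 = 5 - 5 = 0$)
$2 u{\left(C{\left(-2 \right)} \right)} \sqrt{1 - 41} = 2 \cdot 0 \sqrt{1 - 41} = 0 \sqrt{-40} = 0 \cdot 2 i \sqrt{10} = 0$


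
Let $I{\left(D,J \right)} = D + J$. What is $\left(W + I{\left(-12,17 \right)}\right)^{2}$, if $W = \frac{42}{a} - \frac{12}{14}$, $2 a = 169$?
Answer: $\frac{30129121}{1399489} \approx 21.529$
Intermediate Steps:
$a = \frac{169}{2}$ ($a = \frac{1}{2} \cdot 169 = \frac{169}{2} \approx 84.5$)
$W = - \frac{426}{1183}$ ($W = \frac{42}{\frac{169}{2}} - \frac{12}{14} = 42 \cdot \frac{2}{169} - \frac{6}{7} = \frac{84}{169} - \frac{6}{7} = - \frac{426}{1183} \approx -0.3601$)
$\left(W + I{\left(-12,17 \right)}\right)^{2} = \left(- \frac{426}{1183} + \left(-12 + 17\right)\right)^{2} = \left(- \frac{426}{1183} + 5\right)^{2} = \left(\frac{5489}{1183}\right)^{2} = \frac{30129121}{1399489}$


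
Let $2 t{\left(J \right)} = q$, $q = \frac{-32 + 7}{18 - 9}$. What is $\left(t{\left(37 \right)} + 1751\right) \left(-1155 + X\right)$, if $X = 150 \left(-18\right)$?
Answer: $- \frac{40468505}{6} \approx -6.7448 \cdot 10^{6}$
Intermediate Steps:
$X = -2700$
$q = - \frac{25}{9} \approx -2.7778$
$t{\left(J \right)} = - \frac{25}{18}$ ($t{\left(J \right)} = \frac{1}{2} \left(- \frac{25}{9}\right) = - \frac{25}{18}$)
$\left(t{\left(37 \right)} + 1751\right) \left(-1155 + X\right) = \left(- \frac{25}{18} + 1751\right) \left(-1155 - 2700\right) = \frac{31493}{18} \left(-3855\right) = - \frac{40468505}{6}$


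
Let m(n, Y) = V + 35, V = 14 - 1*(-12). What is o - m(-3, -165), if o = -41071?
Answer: -41132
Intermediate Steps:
V = 26 (V = 14 + 12 = 26)
m(n, Y) = 61 (m(n, Y) = 26 + 35 = 61)
o - m(-3, -165) = -41071 - 1*61 = -41071 - 61 = -41132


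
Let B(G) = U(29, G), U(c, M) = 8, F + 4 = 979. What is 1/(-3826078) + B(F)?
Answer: 30608623/3826078 ≈ 8.0000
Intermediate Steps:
F = 975 (F = -4 + 979 = 975)
B(G) = 8
1/(-3826078) + B(F) = 1/(-3826078) + 8 = -1/3826078 + 8 = 30608623/3826078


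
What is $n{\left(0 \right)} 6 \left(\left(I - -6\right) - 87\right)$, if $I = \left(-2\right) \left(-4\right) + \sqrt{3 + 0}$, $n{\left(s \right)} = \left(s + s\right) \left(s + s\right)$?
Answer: $0$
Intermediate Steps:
$n{\left(s \right)} = 4 s^{2}$ ($n{\left(s \right)} = 2 s 2 s = 4 s^{2}$)
$I = 8 + \sqrt{3} \approx 9.7321$
$n{\left(0 \right)} 6 \left(\left(I - -6\right) - 87\right) = 4 \cdot 0^{2} \cdot 6 \left(\left(\left(8 + \sqrt{3}\right) - -6\right) - 87\right) = 4 \cdot 0 \cdot 6 \left(\left(\left(8 + \sqrt{3}\right) + 6\right) - 87\right) = 0 \cdot 6 \left(\left(14 + \sqrt{3}\right) - 87\right) = 0 \left(-73 + \sqrt{3}\right) = 0$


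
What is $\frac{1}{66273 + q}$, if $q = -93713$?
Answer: $- \frac{1}{27440} \approx -3.6443 \cdot 10^{-5}$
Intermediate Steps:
$\frac{1}{66273 + q} = \frac{1}{66273 - 93713} = \frac{1}{-27440} = - \frac{1}{27440}$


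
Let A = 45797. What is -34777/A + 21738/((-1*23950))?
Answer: -914222168/548419075 ≈ -1.6670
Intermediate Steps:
-34777/A + 21738/((-1*23950)) = -34777/45797 + 21738/((-1*23950)) = -34777*1/45797 + 21738/(-23950) = -34777/45797 + 21738*(-1/23950) = -34777/45797 - 10869/11975 = -914222168/548419075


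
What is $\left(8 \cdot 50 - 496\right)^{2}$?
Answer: $9216$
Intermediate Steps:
$\left(8 \cdot 50 - 496\right)^{2} = \left(400 - 496\right)^{2} = \left(-96\right)^{2} = 9216$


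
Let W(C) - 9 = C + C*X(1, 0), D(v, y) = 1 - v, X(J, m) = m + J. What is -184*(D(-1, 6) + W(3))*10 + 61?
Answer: -31219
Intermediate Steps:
X(J, m) = J + m
W(C) = 9 + 2*C (W(C) = 9 + (C + C*(1 + 0)) = 9 + (C + C*1) = 9 + (C + C) = 9 + 2*C)
-184*(D(-1, 6) + W(3))*10 + 61 = -184*((1 - 1*(-1)) + (9 + 2*3))*10 + 61 = -184*((1 + 1) + (9 + 6))*10 + 61 = -184*(2 + 15)*10 + 61 = -3128*10 + 61 = -184*170 + 61 = -31280 + 61 = -31219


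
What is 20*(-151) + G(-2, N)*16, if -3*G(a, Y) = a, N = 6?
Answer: -9028/3 ≈ -3009.3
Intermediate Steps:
G(a, Y) = -a/3
20*(-151) + G(-2, N)*16 = 20*(-151) - ⅓*(-2)*16 = -3020 + (⅔)*16 = -3020 + 32/3 = -9028/3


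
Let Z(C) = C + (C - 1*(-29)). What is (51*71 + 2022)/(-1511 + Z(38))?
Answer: -297/74 ≈ -4.0135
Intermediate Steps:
Z(C) = 29 + 2*C (Z(C) = C + (C + 29) = C + (29 + C) = 29 + 2*C)
(51*71 + 2022)/(-1511 + Z(38)) = (51*71 + 2022)/(-1511 + (29 + 2*38)) = (3621 + 2022)/(-1511 + (29 + 76)) = 5643/(-1511 + 105) = 5643/(-1406) = 5643*(-1/1406) = -297/74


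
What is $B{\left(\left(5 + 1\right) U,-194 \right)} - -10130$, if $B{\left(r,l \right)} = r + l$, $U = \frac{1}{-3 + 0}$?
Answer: $9934$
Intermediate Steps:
$U = - \frac{1}{3}$ ($U = \frac{1}{-3} = - \frac{1}{3} \approx -0.33333$)
$B{\left(r,l \right)} = l + r$
$B{\left(\left(5 + 1\right) U,-194 \right)} - -10130 = \left(-194 + \left(5 + 1\right) \left(- \frac{1}{3}\right)\right) - -10130 = \left(-194 + 6 \left(- \frac{1}{3}\right)\right) + 10130 = \left(-194 - 2\right) + 10130 = -196 + 10130 = 9934$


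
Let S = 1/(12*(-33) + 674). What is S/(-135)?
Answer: -1/37530 ≈ -2.6645e-5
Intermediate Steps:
S = 1/278 (S = 1/(-396 + 674) = 1/278 ≈ 0.0035971)
S/(-135) = (1/278)/(-135) = (1/278)*(-1/135) = -1/37530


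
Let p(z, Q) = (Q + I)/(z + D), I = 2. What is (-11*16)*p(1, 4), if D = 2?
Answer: -352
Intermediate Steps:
p(z, Q) = (2 + Q)/(2 + z) (p(z, Q) = (Q + 2)/(z + 2) = (2 + Q)/(2 + z))
(-11*16)*p(1, 4) = (-11*16)*((2 + 4)/(2 + 1)) = -176*6/3 = -176*2 = -352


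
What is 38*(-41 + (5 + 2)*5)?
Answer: -228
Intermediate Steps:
38*(-41 + (5 + 2)*5) = 38*(-41 + 7*5) = 38*(-41 + 35) = 38*(-6) = -228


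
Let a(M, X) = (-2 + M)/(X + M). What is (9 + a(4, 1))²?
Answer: 2209/25 ≈ 88.360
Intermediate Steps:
a(M, X) = (-2 + M)/(M + X)
(9 + a(4, 1))² = (9 + (-2 + 4)/(4 + 1))² = (9 + 2/5)² = (9 + (⅕)*2)² = (9 + ⅖)² = (47/5)² = 2209/25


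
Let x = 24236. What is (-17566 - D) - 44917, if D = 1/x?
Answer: -1514337989/24236 ≈ -62483.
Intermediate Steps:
D = 1/24236 ≈ 4.1261e-5
(-17566 - D) - 44917 = (-17566 - 1*1/24236) - 44917 = (-17566 - 1/24236) - 44917 = -425729577/24236 - 44917 = -1514337989/24236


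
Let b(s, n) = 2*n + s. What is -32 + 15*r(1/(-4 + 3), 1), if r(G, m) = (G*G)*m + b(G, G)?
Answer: -62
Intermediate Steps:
b(s, n) = s + 2*n
r(G, m) = 3*G + m*G**2 (r(G, m) = (G*G)*m + (G + 2*G) = G**2*m + 3*G = m*G**2 + 3*G = 3*G + m*G**2)
-32 + 15*r(1/(-4 + 3), 1) = -32 + 15*((3 + 1/(-4 + 3))/(-4 + 3)) = -32 + 15*((3 + 1/(-1))/(-1)) = -32 + 15*(-(3 - 1*1)) = -32 + 15*(-(3 - 1)) = -32 + 15*(-1*2) = -32 + 15*(-2) = -32 - 30 = -62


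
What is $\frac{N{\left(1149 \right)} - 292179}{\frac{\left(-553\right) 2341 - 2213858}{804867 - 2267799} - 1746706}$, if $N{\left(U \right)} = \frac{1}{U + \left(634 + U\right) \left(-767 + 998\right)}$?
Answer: $\frac{9807850071149738}{58633259218319519} \approx 0.16727$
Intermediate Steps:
$N{\left(U \right)} = \frac{1}{146454 + 232 U}$ ($N{\left(U \right)} = \frac{1}{U + \left(634 + U\right) 231} = \frac{1}{U + \left(146454 + 231 U\right)} = \frac{1}{146454 + 232 U}$)
$\frac{N{\left(1149 \right)} - 292179}{\frac{\left(-553\right) 2341 - 2213858}{804867 - 2267799} - 1746706} = \frac{\frac{1}{2 \left(73227 + 116 \cdot 1149\right)} - 292179}{\frac{\left(-553\right) 2341 - 2213858}{804867 - 2267799} - 1746706} = \frac{\frac{1}{2 \left(73227 + 133284\right)} - 292179}{\frac{-1294573 - 2213858}{-1462932} - 1746706} = \frac{\frac{1}{2 \cdot 206511} - 292179}{\left(-3508431\right) \left(- \frac{1}{1462932}\right) - 1746706} = \frac{\frac{1}{2} \cdot \frac{1}{206511} - 292179}{\frac{1169477}{487644} - 1746706} = \frac{\frac{1}{413022} - 292179}{- \frac{851769531187}{487644}} = \left(- \frac{120676354937}{413022}\right) \left(- \frac{487644}{851769531187}\right) = \frac{9807850071149738}{58633259218319519}$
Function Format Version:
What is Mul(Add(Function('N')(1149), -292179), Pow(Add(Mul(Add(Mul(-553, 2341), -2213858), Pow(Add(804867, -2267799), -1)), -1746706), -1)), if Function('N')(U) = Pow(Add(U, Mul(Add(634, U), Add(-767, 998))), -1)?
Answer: Rational(9807850071149738, 58633259218319519) ≈ 0.16727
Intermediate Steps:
Function('N')(U) = Pow(Add(146454, Mul(232, U)), -1) (Function('N')(U) = Pow(Add(U, Mul(Add(634, U), 231)), -1) = Pow(Add(U, Add(146454, Mul(231, U))), -1) = Pow(Add(146454, Mul(232, U)), -1))
Mul(Add(Function('N')(1149), -292179), Pow(Add(Mul(Add(Mul(-553, 2341), -2213858), Pow(Add(804867, -2267799), -1)), -1746706), -1)) = Mul(Add(Mul(Rational(1, 2), Pow(Add(73227, Mul(116, 1149)), -1)), -292179), Pow(Add(Mul(Add(Mul(-553, 2341), -2213858), Pow(Add(804867, -2267799), -1)), -1746706), -1)) = Mul(Add(Mul(Rational(1, 2), Pow(Add(73227, 133284), -1)), -292179), Pow(Add(Mul(Add(-1294573, -2213858), Pow(-1462932, -1)), -1746706), -1)) = Mul(Add(Mul(Rational(1, 2), Pow(206511, -1)), -292179), Pow(Add(Mul(-3508431, Rational(-1, 1462932)), -1746706), -1)) = Mul(Add(Mul(Rational(1, 2), Rational(1, 206511)), -292179), Pow(Add(Rational(1169477, 487644), -1746706), -1)) = Mul(Add(Rational(1, 413022), -292179), Pow(Rational(-851769531187, 487644), -1)) = Mul(Rational(-120676354937, 413022), Rational(-487644, 851769531187)) = Rational(9807850071149738, 58633259218319519)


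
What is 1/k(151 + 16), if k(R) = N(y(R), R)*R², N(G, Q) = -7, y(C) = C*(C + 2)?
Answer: -1/195223 ≈ -5.1223e-6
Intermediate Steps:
y(C) = C*(2 + C)
k(R) = -7*R²
1/k(151 + 16) = 1/(-7*(151 + 16)²) = 1/(-7*167²) = 1/(-7*27889) = 1/(-195223) = -1/195223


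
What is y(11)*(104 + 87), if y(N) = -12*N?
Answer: -25212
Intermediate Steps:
y(11)*(104 + 87) = (-12*11)*(104 + 87) = -132*191 = -25212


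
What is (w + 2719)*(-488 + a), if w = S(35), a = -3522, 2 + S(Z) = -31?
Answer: -10770860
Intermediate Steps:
S(Z) = -33 (S(Z) = -2 - 31 = -33)
w = -33
(w + 2719)*(-488 + a) = (-33 + 2719)*(-488 - 3522) = 2686*(-4010) = -10770860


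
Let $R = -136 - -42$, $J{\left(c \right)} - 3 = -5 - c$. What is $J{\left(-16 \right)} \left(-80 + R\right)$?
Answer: $-2436$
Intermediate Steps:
$J{\left(c \right)} = -2 - c$ ($J{\left(c \right)} = 3 - \left(5 + c\right) = -2 - c$)
$R = -94$ ($R = -136 + 42 = -94$)
$J{\left(-16 \right)} \left(-80 + R\right) = \left(-2 - -16\right) \left(-80 - 94\right) = \left(-2 + 16\right) \left(-174\right) = 14 \left(-174\right) = -2436$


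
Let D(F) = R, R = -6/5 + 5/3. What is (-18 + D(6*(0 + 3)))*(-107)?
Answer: 28141/15 ≈ 1876.1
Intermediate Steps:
R = 7/15 (R = -6*⅕ + 5*(⅓) = -6/5 + 5/3 = 7/15 ≈ 0.46667)
D(F) = 7/15
(-18 + D(6*(0 + 3)))*(-107) = (-18 + 7/15)*(-107) = -263/15*(-107) = 28141/15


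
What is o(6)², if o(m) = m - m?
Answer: 0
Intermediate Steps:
o(m) = 0
o(6)² = 0² = 0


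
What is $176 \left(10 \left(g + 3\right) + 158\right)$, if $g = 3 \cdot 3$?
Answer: $48928$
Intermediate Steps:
$g = 9$
$176 \left(10 \left(g + 3\right) + 158\right) = 176 \left(10 \left(9 + 3\right) + 158\right) = 176 \left(10 \cdot 12 + 158\right) = 176 \left(120 + 158\right) = 176 \cdot 278 = 48928$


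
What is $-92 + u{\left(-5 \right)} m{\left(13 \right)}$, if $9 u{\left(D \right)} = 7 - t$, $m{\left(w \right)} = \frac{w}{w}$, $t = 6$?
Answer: $- \frac{827}{9} \approx -91.889$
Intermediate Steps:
$m{\left(w \right)} = 1$
$u{\left(D \right)} = \frac{1}{9}$ ($u{\left(D \right)} = \frac{7 - 6}{9} = \frac{1}{9} \cdot 1 = \frac{1}{9}$)
$-92 + u{\left(-5 \right)} m{\left(13 \right)} = -92 + \frac{1}{9} \cdot 1 = -92 + \frac{1}{9} = - \frac{827}{9}$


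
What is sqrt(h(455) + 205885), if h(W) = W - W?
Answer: sqrt(205885) ≈ 453.75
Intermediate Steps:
h(W) = 0
sqrt(h(455) + 205885) = sqrt(0 + 205885) = sqrt(205885)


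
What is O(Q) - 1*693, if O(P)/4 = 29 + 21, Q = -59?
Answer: -493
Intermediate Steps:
O(P) = 200 (O(P) = 4*(29 + 21) = 4*50 = 200)
O(Q) - 1*693 = 200 - 1*693 = 200 - 693 = -493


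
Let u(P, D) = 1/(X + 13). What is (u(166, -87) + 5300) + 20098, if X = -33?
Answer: 507959/20 ≈ 25398.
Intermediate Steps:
u(P, D) = -1/20 (u(P, D) = 1/(-33 + 13) = 1/(-20) = -1/20)
(u(166, -87) + 5300) + 20098 = (-1/20 + 5300) + 20098 = 105999/20 + 20098 = 507959/20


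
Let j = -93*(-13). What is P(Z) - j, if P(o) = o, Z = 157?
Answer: -1052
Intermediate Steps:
j = 1209
P(Z) - j = 157 - 1*1209 = 157 - 1209 = -1052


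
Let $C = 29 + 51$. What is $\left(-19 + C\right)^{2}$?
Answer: $3721$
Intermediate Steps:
$C = 80$
$\left(-19 + C\right)^{2} = \left(-19 + 80\right)^{2} = 61^{2} = 3721$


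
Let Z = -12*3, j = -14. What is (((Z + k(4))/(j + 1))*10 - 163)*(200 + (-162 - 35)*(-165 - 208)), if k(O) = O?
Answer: -132552119/13 ≈ -1.0196e+7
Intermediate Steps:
Z = -36
(((Z + k(4))/(j + 1))*10 - 163)*(200 + (-162 - 35)*(-165 - 208)) = (((-36 + 4)/(-14 + 1))*10 - 163)*(200 + (-162 - 35)*(-165 - 208)) = (-32/(-13)*10 - 163)*(200 - 197*(-373)) = (-32*(-1/13)*10 - 163)*(200 + 73481) = ((32/13)*10 - 163)*73681 = (320/13 - 163)*73681 = -1799/13*73681 = -132552119/13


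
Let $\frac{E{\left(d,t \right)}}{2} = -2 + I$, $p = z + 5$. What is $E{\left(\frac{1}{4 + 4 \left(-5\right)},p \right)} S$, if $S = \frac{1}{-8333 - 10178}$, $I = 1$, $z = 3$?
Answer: $\frac{2}{18511} \approx 0.00010804$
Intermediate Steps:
$p = 8$ ($p = 3 + 5 = 8$)
$E{\left(d,t \right)} = -2$ ($E{\left(d,t \right)} = 2 \left(-2 + 1\right) = 2 \left(-1\right) = -2$)
$S = - \frac{1}{18511}$ ($S = \frac{1}{-18511} = - \frac{1}{18511} \approx -5.4022 \cdot 10^{-5}$)
$E{\left(\frac{1}{4 + 4 \left(-5\right)},p \right)} S = \left(-2\right) \left(- \frac{1}{18511}\right) = \frac{2}{18511}$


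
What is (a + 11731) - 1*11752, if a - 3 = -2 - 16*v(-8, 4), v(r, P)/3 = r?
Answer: 364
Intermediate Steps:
v(r, P) = 3*r
a = 385 (a = 3 + (-2 - 48*(-8)) = 3 + (-2 - 16*(-24)) = 3 + (-2 + 384) = 3 + 382 = 385)
(a + 11731) - 1*11752 = (385 + 11731) - 1*11752 = 12116 - 11752 = 364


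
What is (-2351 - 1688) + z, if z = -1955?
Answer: -5994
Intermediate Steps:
(-2351 - 1688) + z = (-2351 - 1688) - 1955 = -4039 - 1955 = -5994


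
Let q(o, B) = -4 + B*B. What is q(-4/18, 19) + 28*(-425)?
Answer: -11543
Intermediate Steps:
q(o, B) = -4 + B²
q(-4/18, 19) + 28*(-425) = (-4 + 19²) + 28*(-425) = (-4 + 361) - 11900 = 357 - 11900 = -11543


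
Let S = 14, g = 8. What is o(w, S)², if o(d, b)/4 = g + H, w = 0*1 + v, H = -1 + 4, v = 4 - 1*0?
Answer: 1936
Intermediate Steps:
v = 4 (v = 4 + 0 = 4)
H = 3
w = 4 (w = 0*1 + 4 = 0 + 4 = 4)
o(d, b) = 44 (o(d, b) = 4*(8 + 3) = 4*11 = 44)
o(w, S)² = 44² = 1936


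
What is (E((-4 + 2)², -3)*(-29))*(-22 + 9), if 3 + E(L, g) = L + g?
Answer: -754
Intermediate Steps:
E(L, g) = -3 + L + g (E(L, g) = -3 + (L + g) = -3 + L + g)
(E((-4 + 2)², -3)*(-29))*(-22 + 9) = ((-3 + (-4 + 2)² - 3)*(-29))*(-22 + 9) = ((-3 + (-2)² - 3)*(-29))*(-13) = ((-3 + 4 - 3)*(-29))*(-13) = -2*(-29)*(-13) = 58*(-13) = -754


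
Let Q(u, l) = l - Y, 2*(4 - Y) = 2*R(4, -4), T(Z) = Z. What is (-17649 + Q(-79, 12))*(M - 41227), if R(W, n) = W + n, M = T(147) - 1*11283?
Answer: 923735683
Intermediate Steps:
M = -11136 (M = 147 - 1*11283 = 147 - 11283 = -11136)
Y = 4 (Y = 4 - (4 - 4) = 4 - 0 = 4 - ½*0 = 4 + 0 = 4)
Q(u, l) = -4 + l (Q(u, l) = l - 1*4 = l - 4 = -4 + l)
(-17649 + Q(-79, 12))*(M - 41227) = (-17649 + (-4 + 12))*(-11136 - 41227) = (-17649 + 8)*(-52363) = -17641*(-52363) = 923735683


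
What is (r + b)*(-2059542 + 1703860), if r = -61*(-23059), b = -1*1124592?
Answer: -100304813774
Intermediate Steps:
b = -1124592
r = 1406599
(r + b)*(-2059542 + 1703860) = (1406599 - 1124592)*(-2059542 + 1703860) = 282007*(-355682) = -100304813774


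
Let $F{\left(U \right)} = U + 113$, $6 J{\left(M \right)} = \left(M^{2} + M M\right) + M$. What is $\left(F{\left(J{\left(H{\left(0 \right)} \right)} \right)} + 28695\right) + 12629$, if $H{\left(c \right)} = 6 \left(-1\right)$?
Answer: $41448$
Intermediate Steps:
$H{\left(c \right)} = -6$
$J{\left(M \right)} = \frac{M^{2}}{3} + \frac{M}{6}$ ($J{\left(M \right)} = \frac{\left(M^{2} + M M\right) + M}{6} = \frac{\left(M^{2} + M^{2}\right) + M}{6} = \frac{2 M^{2} + M}{6} = \frac{M + 2 M^{2}}{6} = \frac{M^{2}}{3} + \frac{M}{6}$)
$F{\left(U \right)} = 113 + U$
$\left(F{\left(J{\left(H{\left(0 \right)} \right)} \right)} + 28695\right) + 12629 = \left(\left(113 + \frac{1}{6} \left(-6\right) \left(1 + 2 \left(-6\right)\right)\right) + 28695\right) + 12629 = \left(\left(113 + \frac{1}{6} \left(-6\right) \left(1 - 12\right)\right) + 28695\right) + 12629 = \left(\left(113 + \frac{1}{6} \left(-6\right) \left(-11\right)\right) + 28695\right) + 12629 = \left(\left(113 + 11\right) + 28695\right) + 12629 = \left(124 + 28695\right) + 12629 = 28819 + 12629 = 41448$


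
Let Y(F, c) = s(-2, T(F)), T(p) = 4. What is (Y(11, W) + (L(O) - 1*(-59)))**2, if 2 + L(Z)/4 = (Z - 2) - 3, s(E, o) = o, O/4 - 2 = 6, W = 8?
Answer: 26569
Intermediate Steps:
O = 32 (O = 8 + 4*6 = 8 + 24 = 32)
Y(F, c) = 4
L(Z) = -28 + 4*Z (L(Z) = -8 + 4*((Z - 2) - 3) = -8 + 4*((-2 + Z) - 3) = -8 + 4*(-5 + Z) = -8 + (-20 + 4*Z) = -28 + 4*Z)
(Y(11, W) + (L(O) - 1*(-59)))**2 = (4 + ((-28 + 4*32) - 1*(-59)))**2 = (4 + ((-28 + 128) + 59))**2 = (4 + (100 + 59))**2 = (4 + 159)**2 = 163**2 = 26569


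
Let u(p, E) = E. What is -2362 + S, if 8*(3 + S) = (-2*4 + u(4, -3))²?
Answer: -18799/8 ≈ -2349.9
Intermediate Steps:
S = 97/8 (S = -3 + (-2*4 - 3)²/8 = -3 + (-8 - 3)²/8 = -3 + (⅛)*(-11)² = -3 + (⅛)*121 = -3 + 121/8 = 97/8 ≈ 12.125)
-2362 + S = -2362 + 97/8 = -18799/8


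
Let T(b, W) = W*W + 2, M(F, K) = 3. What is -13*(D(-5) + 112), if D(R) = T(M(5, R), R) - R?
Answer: -1872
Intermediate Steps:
T(b, W) = 2 + W² (T(b, W) = W² + 2 = 2 + W²)
D(R) = 2 + R² - R (D(R) = (2 + R²) - R = 2 + R² - R)
-13*(D(-5) + 112) = -13*((2 + (-5)² - 1*(-5)) + 112) = -13*((2 + 25 + 5) + 112) = -13*(32 + 112) = -13*144 = -1872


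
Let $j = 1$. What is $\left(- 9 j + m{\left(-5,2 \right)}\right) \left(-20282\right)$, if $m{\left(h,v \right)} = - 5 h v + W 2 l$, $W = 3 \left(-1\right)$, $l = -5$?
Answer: $-1440022$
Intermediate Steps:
$W = -3$
$m{\left(h,v \right)} = 30 - 5 h v$ ($m{\left(h,v \right)} = - 5 h v + \left(-3\right) 2 \left(-5\right) = - 5 h v - -30 = - 5 h v + 30 = 30 - 5 h v$)
$\left(- 9 j + m{\left(-5,2 \right)}\right) \left(-20282\right) = \left(\left(-9\right) 1 - \left(-30 - 50\right)\right) \left(-20282\right) = \left(-9 + \left(30 + 50\right)\right) \left(-20282\right) = \left(-9 + 80\right) \left(-20282\right) = 71 \left(-20282\right) = -1440022$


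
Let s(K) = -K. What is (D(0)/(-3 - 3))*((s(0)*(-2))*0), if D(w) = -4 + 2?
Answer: 0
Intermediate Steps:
D(w) = -2
(D(0)/(-3 - 3))*((s(0)*(-2))*0) = (-2/(-3 - 3))*((-1*0*(-2))*0) = (-2/(-6))*((0*(-2))*0) = (-⅙*(-2))*(0*0) = (⅓)*0 = 0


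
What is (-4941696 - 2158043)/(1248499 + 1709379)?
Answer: -7099739/2957878 ≈ -2.4003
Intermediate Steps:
(-4941696 - 2158043)/(1248499 + 1709379) = -7099739/2957878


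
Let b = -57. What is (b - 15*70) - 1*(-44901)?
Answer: 43794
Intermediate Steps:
(b - 15*70) - 1*(-44901) = (-57 - 15*70) - 1*(-44901) = (-57 - 1050) + 44901 = -1107 + 44901 = 43794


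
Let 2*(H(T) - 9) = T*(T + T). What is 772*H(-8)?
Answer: 56356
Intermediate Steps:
H(T) = 9 + T**2 (H(T) = 9 + (T*(T + T))/2 = 9 + (T*(2*T))/2 = 9 + (2*T**2)/2 = 9 + T**2)
772*H(-8) = 772*(9 + (-8)**2) = 772*(9 + 64) = 772*73 = 56356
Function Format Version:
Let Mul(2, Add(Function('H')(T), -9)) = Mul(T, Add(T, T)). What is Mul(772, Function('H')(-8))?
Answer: 56356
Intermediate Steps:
Function('H')(T) = Add(9, Pow(T, 2)) (Function('H')(T) = Add(9, Mul(Rational(1, 2), Mul(T, Add(T, T)))) = Add(9, Mul(Rational(1, 2), Mul(T, Mul(2, T)))) = Add(9, Mul(Rational(1, 2), Mul(2, Pow(T, 2)))) = Add(9, Pow(T, 2)))
Mul(772, Function('H')(-8)) = Mul(772, Add(9, Pow(-8, 2))) = Mul(772, Add(9, 64)) = Mul(772, 73) = 56356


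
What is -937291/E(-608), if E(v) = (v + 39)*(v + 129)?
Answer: -937291/272551 ≈ -3.4390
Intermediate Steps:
E(v) = (39 + v)*(129 + v)
-937291/E(-608) = -937291/(5031 + (-608)² + 168*(-608)) = -937291/(5031 + 369664 - 102144) = -937291/272551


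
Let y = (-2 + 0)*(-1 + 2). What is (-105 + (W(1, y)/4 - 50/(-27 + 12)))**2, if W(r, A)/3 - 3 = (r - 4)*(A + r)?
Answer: 339889/36 ≈ 9441.4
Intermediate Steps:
y = -2 (y = -2*1 = -2)
W(r, A) = 9 + 3*(-4 + r)*(A + r) (W(r, A) = 9 + 3*((r - 4)*(A + r)) = 9 + 3*((-4 + r)*(A + r)) = 9 + 3*(-4 + r)*(A + r))
(-105 + (W(1, y)/4 - 50/(-27 + 12)))**2 = (-105 + ((9 - 12*(-2) - 12*1 + 3*1**2 + 3*(-2)*1)/4 - 50/(-27 + 12)))**2 = (-105 + ((9 + 24 - 12 + 3*1 - 6)*(1/4) - 50/(-15)))**2 = (-105 + ((9 + 24 - 12 + 3 - 6)*(1/4) - 50*(-1/15)))**2 = (-105 + (18*(1/4) + 10/3))**2 = (-105 + (9/2 + 10/3))**2 = (-105 + 47/6)**2 = (-583/6)**2 = 339889/36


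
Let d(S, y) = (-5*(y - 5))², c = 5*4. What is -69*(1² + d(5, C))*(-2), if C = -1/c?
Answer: 704973/8 ≈ 88122.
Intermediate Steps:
c = 20
C = -1/20 ≈ -0.050000
d(S, y) = (25 - 5*y)² (d(S, y) = (-5*(-5 + y))² = (25 - 5*y)²)
-69*(1² + d(5, C))*(-2) = -69*(1² + 25*(-5 - 1/20)²)*(-2) = -69*(1 + 25*(-101/20)²)*(-2) = -69*(1 + 25*(10201/400))*(-2) = -69*(1 + 10201/16)*(-2) = -704973*(-2)/16 = -69*(-10217/8) = 704973/8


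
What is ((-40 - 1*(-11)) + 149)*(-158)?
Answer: -18960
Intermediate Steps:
((-40 - 1*(-11)) + 149)*(-158) = ((-40 + 11) + 149)*(-158) = (-29 + 149)*(-158) = 120*(-158) = -18960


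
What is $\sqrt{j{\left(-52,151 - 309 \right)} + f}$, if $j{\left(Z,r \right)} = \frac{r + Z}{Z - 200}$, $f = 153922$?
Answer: $\frac{\sqrt{5541222}}{6} \approx 392.33$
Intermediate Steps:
$j{\left(Z,r \right)} = \frac{Z + r}{-200 + Z}$
$\sqrt{j{\left(-52,151 - 309 \right)} + f} = \sqrt{\frac{-52 + \left(151 - 309\right)}{-200 - 52} + 153922} = \sqrt{\frac{-52 + \left(151 - 309\right)}{-252} + 153922} = \sqrt{- \frac{-52 - 158}{252} + 153922} = \sqrt{\left(- \frac{1}{252}\right) \left(-210\right) + 153922} = \sqrt{\frac{5}{6} + 153922} = \sqrt{\frac{923537}{6}} = \frac{\sqrt{5541222}}{6}$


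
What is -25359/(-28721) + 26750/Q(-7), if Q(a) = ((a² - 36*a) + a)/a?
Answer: -54801548/86163 ≈ -636.02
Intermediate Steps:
Q(a) = (a² - 35*a)/a
-25359/(-28721) + 26750/Q(-7) = -25359/(-28721) + 26750/(-35 - 7) = -25359*(-1/28721) + 26750/(-42) = 25359/28721 + 26750*(-1/42) = 25359/28721 - 13375/21 = -54801548/86163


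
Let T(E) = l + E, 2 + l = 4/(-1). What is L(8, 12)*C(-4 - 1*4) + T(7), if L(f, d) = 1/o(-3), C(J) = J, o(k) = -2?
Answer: 5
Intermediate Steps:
l = -6 (l = -2 + 4/(-1) = -2 + 4*(-1) = -2 - 4 = -6)
T(E) = -6 + E
L(f, d) = -½ (L(f, d) = 1/(-2) = -½)
L(8, 12)*C(-4 - 1*4) + T(7) = -(-4 - 1*4)/2 + (-6 + 7) = -(-4 - 4)/2 + 1 = -½*(-8) + 1 = 4 + 1 = 5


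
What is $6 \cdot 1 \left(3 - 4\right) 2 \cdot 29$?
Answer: $-348$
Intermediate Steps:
$6 \cdot 1 \left(3 - 4\right) 2 \cdot 29 = 6 \left(\left(-1\right) 2\right) 29 = 6 \left(-2\right) 29 = \left(-12\right) 29 = -348$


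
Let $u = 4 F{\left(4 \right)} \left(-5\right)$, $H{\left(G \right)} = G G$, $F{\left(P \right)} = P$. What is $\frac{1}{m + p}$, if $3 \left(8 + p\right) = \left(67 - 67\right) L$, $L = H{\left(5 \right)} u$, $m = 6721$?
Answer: $\frac{1}{6713} \approx 0.00014896$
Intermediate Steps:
$H{\left(G \right)} = G^{2}$
$u = -80$ ($u = 4 \cdot 4 \left(-5\right) = 16 \left(-5\right) = -80$)
$L = -2000$ ($L = 5^{2} \left(-80\right) = 25 \left(-80\right) = -2000$)
$p = -8$ ($p = -8 + \frac{\left(67 - 67\right) \left(-2000\right)}{3} = -8 + \frac{0 \left(-2000\right)}{3} = -8 + \frac{1}{3} \cdot 0 = -8 + 0 = -8$)
$\frac{1}{m + p} = \frac{1}{6721 - 8} = \frac{1}{6713}$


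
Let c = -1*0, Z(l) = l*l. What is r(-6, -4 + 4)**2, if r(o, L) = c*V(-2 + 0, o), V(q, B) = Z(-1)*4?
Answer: 0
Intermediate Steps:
Z(l) = l**2
c = 0
V(q, B) = 4 (V(q, B) = (-1)**2*4 = 1*4 = 4)
r(o, L) = 0 (r(o, L) = 0*4 = 0)
r(-6, -4 + 4)**2 = 0**2 = 0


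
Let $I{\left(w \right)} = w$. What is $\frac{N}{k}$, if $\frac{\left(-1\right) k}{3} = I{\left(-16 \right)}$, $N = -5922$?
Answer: $- \frac{987}{8} \approx -123.38$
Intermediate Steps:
$k = 48$ ($k = \left(-3\right) \left(-16\right) = 48$)
$\frac{N}{k} = - \frac{5922}{48} = \left(-5922\right) \frac{1}{48} = - \frac{987}{8}$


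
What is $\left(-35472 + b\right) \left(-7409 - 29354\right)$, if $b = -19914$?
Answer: $2036155518$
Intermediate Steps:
$\left(-35472 + b\right) \left(-7409 - 29354\right) = \left(-35472 - 19914\right) \left(-7409 - 29354\right) = \left(-55386\right) \left(-36763\right) = 2036155518$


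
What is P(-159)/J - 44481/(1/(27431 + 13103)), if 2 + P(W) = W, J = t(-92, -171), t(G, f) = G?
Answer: -7211971409/4 ≈ -1.8030e+9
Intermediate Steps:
J = -92
P(W) = -2 + W
P(-159)/J - 44481/(1/(27431 + 13103)) = (-2 - 159)/(-92) - 44481/(1/(27431 + 13103)) = -161*(-1/92) - 44481/(1/40534) = 7/4 - 44481/1/40534 = 7/4 - 44481*40534 = 7/4 - 1802992854 = -7211971409/4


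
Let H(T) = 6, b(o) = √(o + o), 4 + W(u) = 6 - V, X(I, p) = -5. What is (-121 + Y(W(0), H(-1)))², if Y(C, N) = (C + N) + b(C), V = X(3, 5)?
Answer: (108 - √14)² ≈ 10870.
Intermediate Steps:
V = -5
W(u) = 7 (W(u) = -4 + (6 - 1*(-5)) = -4 + (6 + 5) = -4 + 11 = 7)
b(o) = √2*√o (b(o) = √(2*o) = √2*√o)
Y(C, N) = C + N + √2*√C (Y(C, N) = (C + N) + √2*√C = C + N + √2*√C)
(-121 + Y(W(0), H(-1)))² = (-121 + (7 + 6 + √2*√7))² = (-121 + (7 + 6 + √14))² = (-121 + (13 + √14))² = (-108 + √14)²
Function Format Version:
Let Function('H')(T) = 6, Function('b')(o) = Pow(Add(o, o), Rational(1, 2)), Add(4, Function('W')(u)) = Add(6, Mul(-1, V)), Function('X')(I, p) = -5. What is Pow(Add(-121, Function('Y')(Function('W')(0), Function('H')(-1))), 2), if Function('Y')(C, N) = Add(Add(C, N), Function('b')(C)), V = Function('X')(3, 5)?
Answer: Pow(Add(108, Mul(-1, Pow(14, Rational(1, 2)))), 2) ≈ 10870.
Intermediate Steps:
V = -5
Function('W')(u) = 7 (Function('W')(u) = Add(-4, Add(6, Mul(-1, -5))) = Add(-4, Add(6, 5)) = Add(-4, 11) = 7)
Function('b')(o) = Mul(Pow(2, Rational(1, 2)), Pow(o, Rational(1, 2))) (Function('b')(o) = Pow(Mul(2, o), Rational(1, 2)) = Mul(Pow(2, Rational(1, 2)), Pow(o, Rational(1, 2))))
Function('Y')(C, N) = Add(C, N, Mul(Pow(2, Rational(1, 2)), Pow(C, Rational(1, 2)))) (Function('Y')(C, N) = Add(Add(C, N), Mul(Pow(2, Rational(1, 2)), Pow(C, Rational(1, 2)))) = Add(C, N, Mul(Pow(2, Rational(1, 2)), Pow(C, Rational(1, 2)))))
Pow(Add(-121, Function('Y')(Function('W')(0), Function('H')(-1))), 2) = Pow(Add(-121, Add(7, 6, Mul(Pow(2, Rational(1, 2)), Pow(7, Rational(1, 2))))), 2) = Pow(Add(-121, Add(7, 6, Pow(14, Rational(1, 2)))), 2) = Pow(Add(-121, Add(13, Pow(14, Rational(1, 2)))), 2) = Pow(Add(-108, Pow(14, Rational(1, 2))), 2)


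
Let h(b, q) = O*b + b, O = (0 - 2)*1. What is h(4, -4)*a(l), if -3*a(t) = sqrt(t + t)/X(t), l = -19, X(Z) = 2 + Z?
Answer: -4*I*sqrt(38)/51 ≈ -0.48348*I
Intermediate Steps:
O = -2 (O = -2*1 = -2)
h(b, q) = -b (h(b, q) = -2*b + b = -b)
a(t) = -sqrt(2)*sqrt(t)/(3*(2 + t)) (a(t) = -sqrt(t + t)/(3*(2 + t)) = -sqrt(2*t)/(3*(2 + t)) = -sqrt(2)*sqrt(t)/(3*(2 + t)))
h(4, -4)*a(l) = (-1*4)*(-sqrt(2)*sqrt(-19)/(6 + 3*(-19))) = -(-4)*sqrt(2)*I*sqrt(19)/(6 - 57) = -(-4)*sqrt(2)*I*sqrt(19)/(-51) = -(-4)*sqrt(2)*I*sqrt(19)*(-1)/51 = -4*I*sqrt(38)/51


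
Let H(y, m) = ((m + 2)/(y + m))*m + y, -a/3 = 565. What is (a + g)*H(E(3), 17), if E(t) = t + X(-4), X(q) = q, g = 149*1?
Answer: -237311/8 ≈ -29664.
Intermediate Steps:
g = 149
a = -1695 (a = -3*565 = -1695)
E(t) = -4 + t (E(t) = t - 4 = -4 + t)
H(y, m) = y + m*(2 + m)/(m + y) (H(y, m) = ((2 + m)/(m + y))*m + y = m*(2 + m)/(m + y) + y = y + m*(2 + m)/(m + y))
(a + g)*H(E(3), 17) = (-1695 + 149)*((17² + (-4 + 3)² + 2*17 + 17*(-4 + 3))/(17 + (-4 + 3))) = -1546*(289 + (-1)² + 34 + 17*(-1))/(17 - 1) = -1546*(289 + 1 + 34 - 17)/16 = -773*307/8 = -1546*307/16 = -237311/8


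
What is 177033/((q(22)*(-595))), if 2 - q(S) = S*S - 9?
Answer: 177033/281435 ≈ 0.62904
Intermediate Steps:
q(S) = 11 - S**2 (q(S) = 2 - (S*S - 9) = 2 - (S**2 - 9) = 2 - (-9 + S**2) = 2 + (9 - S**2) = 11 - S**2)
177033/((q(22)*(-595))) = 177033/(((11 - 1*22**2)*(-595))) = 177033/(((11 - 1*484)*(-595))) = 177033/(((11 - 484)*(-595))) = 177033/((-473*(-595))) = 177033/281435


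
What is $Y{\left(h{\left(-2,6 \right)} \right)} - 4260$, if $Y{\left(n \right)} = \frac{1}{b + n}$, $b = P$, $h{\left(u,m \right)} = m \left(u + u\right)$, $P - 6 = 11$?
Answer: $- \frac{29821}{7} \approx -4260.1$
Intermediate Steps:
$P = 17$ ($P = 6 + 11 = 17$)
$h{\left(u,m \right)} = 2 m u$ ($h{\left(u,m \right)} = m 2 u = 2 m u$)
$b = 17$
$Y{\left(n \right)} = \frac{1}{17 + n}$
$Y{\left(h{\left(-2,6 \right)} \right)} - 4260 = \frac{1}{17 + 2 \cdot 6 \left(-2\right)} - 4260 = \frac{1}{17 - 24} - 4260 = \frac{1}{-7} - 4260 = - \frac{1}{7} - 4260 = - \frac{29821}{7}$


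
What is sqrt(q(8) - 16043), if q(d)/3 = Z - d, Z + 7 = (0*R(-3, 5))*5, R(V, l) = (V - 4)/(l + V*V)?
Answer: 2*I*sqrt(4022) ≈ 126.84*I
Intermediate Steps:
R(V, l) = (-4 + V)/(l + V**2)
Z = -7 (Z = -7 + (0*((-4 - 3)/(5 + (-3)**2)))*5 = -7 + (0*(-7/(5 + 9)))*5 = -7 + (0*(-7/14))*5 = -7 + (0*((1/14)*(-7)))*5 = -7 + (0*(-1/2))*5 = -7 + 0*5 = -7 + 0 = -7)
q(d) = -21 - 3*d (q(d) = 3*(-7 - d) = -21 - 3*d)
sqrt(q(8) - 16043) = sqrt((-21 - 3*8) - 16043) = sqrt((-21 - 24) - 16043) = sqrt(-45 - 16043) = sqrt(-16088) = 2*I*sqrt(4022)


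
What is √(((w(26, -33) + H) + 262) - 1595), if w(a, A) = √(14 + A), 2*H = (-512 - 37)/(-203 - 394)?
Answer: √(-211079698 + 158404*I*√19)/398 ≈ 0.059704 + 36.504*I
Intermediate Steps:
H = 183/398 (H = ((-512 - 37)/(-203 - 394))/2 = (-549/(-597))/2 = (-549*(-1/597))/2 = (½)*(183/199) = 183/398 ≈ 0.45980)
√(((w(26, -33) + H) + 262) - 1595) = √(((√(14 - 33) + 183/398) + 262) - 1595) = √(((√(-19) + 183/398) + 262) - 1595) = √(((I*√19 + 183/398) + 262) - 1595) = √(((183/398 + I*√19) + 262) - 1595) = √((104459/398 + I*√19) - 1595) = √(-530351/398 + I*√19)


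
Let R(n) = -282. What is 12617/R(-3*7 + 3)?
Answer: -12617/282 ≈ -44.741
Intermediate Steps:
12617/R(-3*7 + 3) = 12617/(-282) = 12617*(-1/282) = -12617/282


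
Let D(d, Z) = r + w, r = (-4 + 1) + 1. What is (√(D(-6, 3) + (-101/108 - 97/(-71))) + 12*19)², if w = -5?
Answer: (291384 + I*√10729023)²/1633284 ≈ 51977.0 + 1168.7*I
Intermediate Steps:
r = -2 (r = -3 + 1 = -2)
D(d, Z) = -7 (D(d, Z) = -2 - 5 = -7)
(√(D(-6, 3) + (-101/108 - 97/(-71))) + 12*19)² = (√(-7 + (-101/108 - 97/(-71))) + 12*19)² = (√(-7 + (-101*1/108 - 97*(-1/71))) + 228)² = (√(-7 + (-101/108 + 97/71)) + 228)² = (√(-7 + 3305/7668) + 228)² = (√(-50371/7668) + 228)² = (I*√10729023/1278 + 228)² = (228 + I*√10729023/1278)²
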